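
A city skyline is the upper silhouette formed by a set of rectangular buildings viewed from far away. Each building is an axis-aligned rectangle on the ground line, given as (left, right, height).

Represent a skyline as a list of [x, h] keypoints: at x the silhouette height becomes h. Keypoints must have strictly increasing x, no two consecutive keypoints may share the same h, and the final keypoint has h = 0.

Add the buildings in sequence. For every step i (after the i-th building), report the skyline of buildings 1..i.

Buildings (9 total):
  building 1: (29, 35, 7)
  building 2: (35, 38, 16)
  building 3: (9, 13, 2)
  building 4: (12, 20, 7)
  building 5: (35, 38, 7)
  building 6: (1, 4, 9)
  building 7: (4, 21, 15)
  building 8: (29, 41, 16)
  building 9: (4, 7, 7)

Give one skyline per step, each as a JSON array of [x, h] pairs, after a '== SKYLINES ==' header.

== SKYLINES ==
[[29,7],[35,0]]
[[29,7],[35,16],[38,0]]
[[9,2],[13,0],[29,7],[35,16],[38,0]]
[[9,2],[12,7],[20,0],[29,7],[35,16],[38,0]]
[[9,2],[12,7],[20,0],[29,7],[35,16],[38,0]]
[[1,9],[4,0],[9,2],[12,7],[20,0],[29,7],[35,16],[38,0]]
[[1,9],[4,15],[21,0],[29,7],[35,16],[38,0]]
[[1,9],[4,15],[21,0],[29,16],[41,0]]
[[1,9],[4,15],[21,0],[29,16],[41,0]]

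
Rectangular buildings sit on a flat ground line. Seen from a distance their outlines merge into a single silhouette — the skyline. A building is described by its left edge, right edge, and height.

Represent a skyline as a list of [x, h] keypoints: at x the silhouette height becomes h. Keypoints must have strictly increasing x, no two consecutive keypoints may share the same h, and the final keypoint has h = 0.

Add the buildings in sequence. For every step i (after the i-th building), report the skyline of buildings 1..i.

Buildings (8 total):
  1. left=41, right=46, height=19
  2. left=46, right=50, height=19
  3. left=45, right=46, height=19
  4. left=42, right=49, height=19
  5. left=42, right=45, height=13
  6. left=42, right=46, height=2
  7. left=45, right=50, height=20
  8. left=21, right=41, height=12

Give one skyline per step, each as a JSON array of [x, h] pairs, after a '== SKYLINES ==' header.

== SKYLINES ==
[[41,19],[46,0]]
[[41,19],[50,0]]
[[41,19],[50,0]]
[[41,19],[50,0]]
[[41,19],[50,0]]
[[41,19],[50,0]]
[[41,19],[45,20],[50,0]]
[[21,12],[41,19],[45,20],[50,0]]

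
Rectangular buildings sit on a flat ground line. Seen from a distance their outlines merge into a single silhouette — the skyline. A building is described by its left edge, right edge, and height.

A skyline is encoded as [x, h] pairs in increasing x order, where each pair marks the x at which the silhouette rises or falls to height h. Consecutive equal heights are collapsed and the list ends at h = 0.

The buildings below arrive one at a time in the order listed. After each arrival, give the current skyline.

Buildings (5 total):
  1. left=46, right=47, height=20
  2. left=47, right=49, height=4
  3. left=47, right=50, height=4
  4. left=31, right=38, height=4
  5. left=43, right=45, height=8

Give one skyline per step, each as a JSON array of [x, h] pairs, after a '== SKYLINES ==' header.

== SKYLINES ==
[[46,20],[47,0]]
[[46,20],[47,4],[49,0]]
[[46,20],[47,4],[50,0]]
[[31,4],[38,0],[46,20],[47,4],[50,0]]
[[31,4],[38,0],[43,8],[45,0],[46,20],[47,4],[50,0]]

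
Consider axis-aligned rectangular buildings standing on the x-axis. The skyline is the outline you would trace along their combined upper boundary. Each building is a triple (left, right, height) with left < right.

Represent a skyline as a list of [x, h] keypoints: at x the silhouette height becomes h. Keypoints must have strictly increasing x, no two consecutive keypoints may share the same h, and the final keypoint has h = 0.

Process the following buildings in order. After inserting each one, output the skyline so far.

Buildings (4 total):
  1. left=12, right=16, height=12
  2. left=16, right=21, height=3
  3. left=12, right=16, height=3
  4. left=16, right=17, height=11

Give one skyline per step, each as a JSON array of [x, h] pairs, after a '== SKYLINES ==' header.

== SKYLINES ==
[[12,12],[16,0]]
[[12,12],[16,3],[21,0]]
[[12,12],[16,3],[21,0]]
[[12,12],[16,11],[17,3],[21,0]]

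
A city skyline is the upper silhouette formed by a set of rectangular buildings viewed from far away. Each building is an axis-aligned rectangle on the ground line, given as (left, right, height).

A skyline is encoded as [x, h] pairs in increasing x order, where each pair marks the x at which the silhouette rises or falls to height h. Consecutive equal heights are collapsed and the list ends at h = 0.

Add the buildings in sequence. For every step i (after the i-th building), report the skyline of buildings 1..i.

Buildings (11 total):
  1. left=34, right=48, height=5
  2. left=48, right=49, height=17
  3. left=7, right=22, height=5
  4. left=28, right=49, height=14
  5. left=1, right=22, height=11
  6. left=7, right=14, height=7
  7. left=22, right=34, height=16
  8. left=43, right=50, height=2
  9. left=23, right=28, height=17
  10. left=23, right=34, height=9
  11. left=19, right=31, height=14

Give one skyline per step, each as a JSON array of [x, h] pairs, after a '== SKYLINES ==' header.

== SKYLINES ==
[[34,5],[48,0]]
[[34,5],[48,17],[49,0]]
[[7,5],[22,0],[34,5],[48,17],[49,0]]
[[7,5],[22,0],[28,14],[48,17],[49,0]]
[[1,11],[22,0],[28,14],[48,17],[49,0]]
[[1,11],[22,0],[28,14],[48,17],[49,0]]
[[1,11],[22,16],[34,14],[48,17],[49,0]]
[[1,11],[22,16],[34,14],[48,17],[49,2],[50,0]]
[[1,11],[22,16],[23,17],[28,16],[34,14],[48,17],[49,2],[50,0]]
[[1,11],[22,16],[23,17],[28,16],[34,14],[48,17],[49,2],[50,0]]
[[1,11],[19,14],[22,16],[23,17],[28,16],[34,14],[48,17],[49,2],[50,0]]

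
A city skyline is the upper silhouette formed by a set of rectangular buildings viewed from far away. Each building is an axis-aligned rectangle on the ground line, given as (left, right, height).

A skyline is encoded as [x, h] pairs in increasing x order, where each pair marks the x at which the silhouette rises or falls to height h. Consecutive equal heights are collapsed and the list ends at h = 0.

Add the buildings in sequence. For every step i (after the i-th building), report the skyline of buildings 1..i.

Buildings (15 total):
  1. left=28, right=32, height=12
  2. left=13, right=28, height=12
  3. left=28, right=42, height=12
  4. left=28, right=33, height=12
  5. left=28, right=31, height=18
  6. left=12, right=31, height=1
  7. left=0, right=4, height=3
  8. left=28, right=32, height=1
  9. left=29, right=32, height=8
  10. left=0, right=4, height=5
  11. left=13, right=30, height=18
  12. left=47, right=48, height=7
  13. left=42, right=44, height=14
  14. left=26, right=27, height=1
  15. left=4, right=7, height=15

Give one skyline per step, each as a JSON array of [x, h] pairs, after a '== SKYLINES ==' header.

== SKYLINES ==
[[28,12],[32,0]]
[[13,12],[32,0]]
[[13,12],[42,0]]
[[13,12],[42,0]]
[[13,12],[28,18],[31,12],[42,0]]
[[12,1],[13,12],[28,18],[31,12],[42,0]]
[[0,3],[4,0],[12,1],[13,12],[28,18],[31,12],[42,0]]
[[0,3],[4,0],[12,1],[13,12],[28,18],[31,12],[42,0]]
[[0,3],[4,0],[12,1],[13,12],[28,18],[31,12],[42,0]]
[[0,5],[4,0],[12,1],[13,12],[28,18],[31,12],[42,0]]
[[0,5],[4,0],[12,1],[13,18],[31,12],[42,0]]
[[0,5],[4,0],[12,1],[13,18],[31,12],[42,0],[47,7],[48,0]]
[[0,5],[4,0],[12,1],[13,18],[31,12],[42,14],[44,0],[47,7],[48,0]]
[[0,5],[4,0],[12,1],[13,18],[31,12],[42,14],[44,0],[47,7],[48,0]]
[[0,5],[4,15],[7,0],[12,1],[13,18],[31,12],[42,14],[44,0],[47,7],[48,0]]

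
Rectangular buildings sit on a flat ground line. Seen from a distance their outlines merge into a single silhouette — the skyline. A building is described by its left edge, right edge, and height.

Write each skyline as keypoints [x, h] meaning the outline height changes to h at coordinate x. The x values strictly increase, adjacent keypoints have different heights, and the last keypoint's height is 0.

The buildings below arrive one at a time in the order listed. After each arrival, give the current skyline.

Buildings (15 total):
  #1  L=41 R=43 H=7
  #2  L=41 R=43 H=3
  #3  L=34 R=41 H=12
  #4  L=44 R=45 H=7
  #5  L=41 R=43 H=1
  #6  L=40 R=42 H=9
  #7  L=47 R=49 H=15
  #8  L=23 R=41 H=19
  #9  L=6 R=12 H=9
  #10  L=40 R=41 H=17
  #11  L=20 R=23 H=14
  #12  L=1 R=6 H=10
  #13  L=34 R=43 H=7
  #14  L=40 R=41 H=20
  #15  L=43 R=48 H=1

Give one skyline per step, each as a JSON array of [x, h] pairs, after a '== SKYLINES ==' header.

== SKYLINES ==
[[41,7],[43,0]]
[[41,7],[43,0]]
[[34,12],[41,7],[43,0]]
[[34,12],[41,7],[43,0],[44,7],[45,0]]
[[34,12],[41,7],[43,0],[44,7],[45,0]]
[[34,12],[41,9],[42,7],[43,0],[44,7],[45,0]]
[[34,12],[41,9],[42,7],[43,0],[44,7],[45,0],[47,15],[49,0]]
[[23,19],[41,9],[42,7],[43,0],[44,7],[45,0],[47,15],[49,0]]
[[6,9],[12,0],[23,19],[41,9],[42,7],[43,0],[44,7],[45,0],[47,15],[49,0]]
[[6,9],[12,0],[23,19],[41,9],[42,7],[43,0],[44,7],[45,0],[47,15],[49,0]]
[[6,9],[12,0],[20,14],[23,19],[41,9],[42,7],[43,0],[44,7],[45,0],[47,15],[49,0]]
[[1,10],[6,9],[12,0],[20,14],[23,19],[41,9],[42,7],[43,0],[44,7],[45,0],[47,15],[49,0]]
[[1,10],[6,9],[12,0],[20,14],[23,19],[41,9],[42,7],[43,0],[44,7],[45,0],[47,15],[49,0]]
[[1,10],[6,9],[12,0],[20,14],[23,19],[40,20],[41,9],[42,7],[43,0],[44,7],[45,0],[47,15],[49,0]]
[[1,10],[6,9],[12,0],[20,14],[23,19],[40,20],[41,9],[42,7],[43,1],[44,7],[45,1],[47,15],[49,0]]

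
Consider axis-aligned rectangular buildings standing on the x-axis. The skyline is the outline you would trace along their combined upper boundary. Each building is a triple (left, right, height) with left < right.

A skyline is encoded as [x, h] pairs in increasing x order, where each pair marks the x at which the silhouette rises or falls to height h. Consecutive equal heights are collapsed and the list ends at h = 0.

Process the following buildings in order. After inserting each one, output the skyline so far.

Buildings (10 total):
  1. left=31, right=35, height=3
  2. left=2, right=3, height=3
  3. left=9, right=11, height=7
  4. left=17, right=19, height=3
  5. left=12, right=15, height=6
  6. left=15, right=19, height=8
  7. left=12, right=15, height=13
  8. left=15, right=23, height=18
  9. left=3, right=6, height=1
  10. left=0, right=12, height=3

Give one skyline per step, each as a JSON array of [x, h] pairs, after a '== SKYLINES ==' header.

== SKYLINES ==
[[31,3],[35,0]]
[[2,3],[3,0],[31,3],[35,0]]
[[2,3],[3,0],[9,7],[11,0],[31,3],[35,0]]
[[2,3],[3,0],[9,7],[11,0],[17,3],[19,0],[31,3],[35,0]]
[[2,3],[3,0],[9,7],[11,0],[12,6],[15,0],[17,3],[19,0],[31,3],[35,0]]
[[2,3],[3,0],[9,7],[11,0],[12,6],[15,8],[19,0],[31,3],[35,0]]
[[2,3],[3,0],[9,7],[11,0],[12,13],[15,8],[19,0],[31,3],[35,0]]
[[2,3],[3,0],[9,7],[11,0],[12,13],[15,18],[23,0],[31,3],[35,0]]
[[2,3],[3,1],[6,0],[9,7],[11,0],[12,13],[15,18],[23,0],[31,3],[35,0]]
[[0,3],[9,7],[11,3],[12,13],[15,18],[23,0],[31,3],[35,0]]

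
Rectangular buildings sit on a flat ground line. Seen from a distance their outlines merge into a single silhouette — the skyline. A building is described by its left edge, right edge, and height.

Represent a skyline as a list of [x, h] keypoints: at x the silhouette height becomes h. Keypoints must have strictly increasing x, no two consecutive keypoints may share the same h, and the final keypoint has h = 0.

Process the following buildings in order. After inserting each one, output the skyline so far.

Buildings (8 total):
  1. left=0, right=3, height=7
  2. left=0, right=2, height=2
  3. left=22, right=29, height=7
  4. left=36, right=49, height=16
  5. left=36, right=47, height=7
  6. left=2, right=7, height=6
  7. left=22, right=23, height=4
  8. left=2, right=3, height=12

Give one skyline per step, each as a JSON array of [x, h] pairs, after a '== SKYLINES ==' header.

== SKYLINES ==
[[0,7],[3,0]]
[[0,7],[3,0]]
[[0,7],[3,0],[22,7],[29,0]]
[[0,7],[3,0],[22,7],[29,0],[36,16],[49,0]]
[[0,7],[3,0],[22,7],[29,0],[36,16],[49,0]]
[[0,7],[3,6],[7,0],[22,7],[29,0],[36,16],[49,0]]
[[0,7],[3,6],[7,0],[22,7],[29,0],[36,16],[49,0]]
[[0,7],[2,12],[3,6],[7,0],[22,7],[29,0],[36,16],[49,0]]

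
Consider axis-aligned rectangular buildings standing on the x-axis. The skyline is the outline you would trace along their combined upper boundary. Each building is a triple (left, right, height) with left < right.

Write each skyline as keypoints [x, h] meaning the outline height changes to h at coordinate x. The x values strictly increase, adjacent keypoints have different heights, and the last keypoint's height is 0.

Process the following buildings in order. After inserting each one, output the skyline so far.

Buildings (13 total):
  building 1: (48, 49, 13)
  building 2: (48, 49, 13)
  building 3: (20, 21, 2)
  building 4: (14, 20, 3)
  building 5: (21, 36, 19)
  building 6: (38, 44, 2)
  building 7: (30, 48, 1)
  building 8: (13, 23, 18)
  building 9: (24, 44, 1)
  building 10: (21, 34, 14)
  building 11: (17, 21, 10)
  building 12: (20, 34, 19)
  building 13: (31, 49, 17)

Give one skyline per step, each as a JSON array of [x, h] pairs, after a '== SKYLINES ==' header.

== SKYLINES ==
[[48,13],[49,0]]
[[48,13],[49,0]]
[[20,2],[21,0],[48,13],[49,0]]
[[14,3],[20,2],[21,0],[48,13],[49,0]]
[[14,3],[20,2],[21,19],[36,0],[48,13],[49,0]]
[[14,3],[20,2],[21,19],[36,0],[38,2],[44,0],[48,13],[49,0]]
[[14,3],[20,2],[21,19],[36,1],[38,2],[44,1],[48,13],[49,0]]
[[13,18],[21,19],[36,1],[38,2],[44,1],[48,13],[49,0]]
[[13,18],[21,19],[36,1],[38,2],[44,1],[48,13],[49,0]]
[[13,18],[21,19],[36,1],[38,2],[44,1],[48,13],[49,0]]
[[13,18],[21,19],[36,1],[38,2],[44,1],[48,13],[49,0]]
[[13,18],[20,19],[36,1],[38,2],[44,1],[48,13],[49,0]]
[[13,18],[20,19],[36,17],[49,0]]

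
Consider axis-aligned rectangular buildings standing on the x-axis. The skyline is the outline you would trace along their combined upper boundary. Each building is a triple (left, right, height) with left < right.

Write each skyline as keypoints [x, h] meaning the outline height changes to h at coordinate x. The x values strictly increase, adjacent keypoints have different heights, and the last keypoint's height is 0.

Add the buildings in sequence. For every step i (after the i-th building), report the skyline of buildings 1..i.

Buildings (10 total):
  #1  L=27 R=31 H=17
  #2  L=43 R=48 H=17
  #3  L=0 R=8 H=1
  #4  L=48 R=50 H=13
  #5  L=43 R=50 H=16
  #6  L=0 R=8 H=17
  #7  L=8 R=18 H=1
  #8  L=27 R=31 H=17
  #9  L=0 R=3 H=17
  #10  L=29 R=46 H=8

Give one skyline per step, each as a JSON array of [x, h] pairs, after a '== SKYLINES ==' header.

== SKYLINES ==
[[27,17],[31,0]]
[[27,17],[31,0],[43,17],[48,0]]
[[0,1],[8,0],[27,17],[31,0],[43,17],[48,0]]
[[0,1],[8,0],[27,17],[31,0],[43,17],[48,13],[50,0]]
[[0,1],[8,0],[27,17],[31,0],[43,17],[48,16],[50,0]]
[[0,17],[8,0],[27,17],[31,0],[43,17],[48,16],[50,0]]
[[0,17],[8,1],[18,0],[27,17],[31,0],[43,17],[48,16],[50,0]]
[[0,17],[8,1],[18,0],[27,17],[31,0],[43,17],[48,16],[50,0]]
[[0,17],[8,1],[18,0],[27,17],[31,0],[43,17],[48,16],[50,0]]
[[0,17],[8,1],[18,0],[27,17],[31,8],[43,17],[48,16],[50,0]]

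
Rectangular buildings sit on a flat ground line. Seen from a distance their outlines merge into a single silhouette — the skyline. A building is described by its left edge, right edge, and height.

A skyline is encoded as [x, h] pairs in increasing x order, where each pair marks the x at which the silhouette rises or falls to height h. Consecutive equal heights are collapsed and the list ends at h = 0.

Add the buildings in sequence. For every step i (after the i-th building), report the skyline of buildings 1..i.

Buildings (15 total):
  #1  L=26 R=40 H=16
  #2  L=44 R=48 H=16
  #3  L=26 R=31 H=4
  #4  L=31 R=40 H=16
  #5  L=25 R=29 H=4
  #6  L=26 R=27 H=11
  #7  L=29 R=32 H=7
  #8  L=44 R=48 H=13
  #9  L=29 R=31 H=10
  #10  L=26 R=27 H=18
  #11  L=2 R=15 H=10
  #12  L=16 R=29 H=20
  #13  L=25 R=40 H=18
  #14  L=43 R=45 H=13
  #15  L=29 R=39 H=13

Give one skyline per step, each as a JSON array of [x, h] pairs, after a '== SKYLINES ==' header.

== SKYLINES ==
[[26,16],[40,0]]
[[26,16],[40,0],[44,16],[48,0]]
[[26,16],[40,0],[44,16],[48,0]]
[[26,16],[40,0],[44,16],[48,0]]
[[25,4],[26,16],[40,0],[44,16],[48,0]]
[[25,4],[26,16],[40,0],[44,16],[48,0]]
[[25,4],[26,16],[40,0],[44,16],[48,0]]
[[25,4],[26,16],[40,0],[44,16],[48,0]]
[[25,4],[26,16],[40,0],[44,16],[48,0]]
[[25,4],[26,18],[27,16],[40,0],[44,16],[48,0]]
[[2,10],[15,0],[25,4],[26,18],[27,16],[40,0],[44,16],[48,0]]
[[2,10],[15,0],[16,20],[29,16],[40,0],[44,16],[48,0]]
[[2,10],[15,0],[16,20],[29,18],[40,0],[44,16],[48,0]]
[[2,10],[15,0],[16,20],[29,18],[40,0],[43,13],[44,16],[48,0]]
[[2,10],[15,0],[16,20],[29,18],[40,0],[43,13],[44,16],[48,0]]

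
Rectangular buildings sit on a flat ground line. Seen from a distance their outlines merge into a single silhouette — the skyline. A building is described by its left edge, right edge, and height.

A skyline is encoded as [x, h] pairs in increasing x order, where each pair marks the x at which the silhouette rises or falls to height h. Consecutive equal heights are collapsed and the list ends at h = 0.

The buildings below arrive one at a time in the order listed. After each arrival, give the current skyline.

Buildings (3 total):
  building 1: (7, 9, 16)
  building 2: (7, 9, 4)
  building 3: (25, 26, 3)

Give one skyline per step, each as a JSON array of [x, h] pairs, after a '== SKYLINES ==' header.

== SKYLINES ==
[[7,16],[9,0]]
[[7,16],[9,0]]
[[7,16],[9,0],[25,3],[26,0]]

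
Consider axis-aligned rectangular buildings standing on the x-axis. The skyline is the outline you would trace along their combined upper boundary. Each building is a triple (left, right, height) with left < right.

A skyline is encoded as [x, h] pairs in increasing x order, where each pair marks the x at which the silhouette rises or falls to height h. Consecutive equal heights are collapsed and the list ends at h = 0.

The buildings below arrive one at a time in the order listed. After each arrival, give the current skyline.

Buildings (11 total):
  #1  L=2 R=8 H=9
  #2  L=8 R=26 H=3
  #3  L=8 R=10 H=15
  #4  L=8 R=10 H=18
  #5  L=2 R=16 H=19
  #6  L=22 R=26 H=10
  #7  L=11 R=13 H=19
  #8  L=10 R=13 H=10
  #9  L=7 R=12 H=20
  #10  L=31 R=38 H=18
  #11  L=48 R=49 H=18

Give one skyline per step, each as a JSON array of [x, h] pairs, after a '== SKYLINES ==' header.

== SKYLINES ==
[[2,9],[8,0]]
[[2,9],[8,3],[26,0]]
[[2,9],[8,15],[10,3],[26,0]]
[[2,9],[8,18],[10,3],[26,0]]
[[2,19],[16,3],[26,0]]
[[2,19],[16,3],[22,10],[26,0]]
[[2,19],[16,3],[22,10],[26,0]]
[[2,19],[16,3],[22,10],[26,0]]
[[2,19],[7,20],[12,19],[16,3],[22,10],[26,0]]
[[2,19],[7,20],[12,19],[16,3],[22,10],[26,0],[31,18],[38,0]]
[[2,19],[7,20],[12,19],[16,3],[22,10],[26,0],[31,18],[38,0],[48,18],[49,0]]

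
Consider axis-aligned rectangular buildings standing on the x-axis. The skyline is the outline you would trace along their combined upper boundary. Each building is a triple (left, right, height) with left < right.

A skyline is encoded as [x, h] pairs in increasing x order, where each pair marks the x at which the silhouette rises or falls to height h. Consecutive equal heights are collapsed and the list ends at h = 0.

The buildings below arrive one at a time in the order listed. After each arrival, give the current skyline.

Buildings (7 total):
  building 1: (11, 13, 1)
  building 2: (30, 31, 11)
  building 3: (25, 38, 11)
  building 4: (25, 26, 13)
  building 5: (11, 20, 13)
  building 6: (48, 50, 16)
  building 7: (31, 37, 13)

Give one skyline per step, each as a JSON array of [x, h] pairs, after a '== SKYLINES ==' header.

== SKYLINES ==
[[11,1],[13,0]]
[[11,1],[13,0],[30,11],[31,0]]
[[11,1],[13,0],[25,11],[38,0]]
[[11,1],[13,0],[25,13],[26,11],[38,0]]
[[11,13],[20,0],[25,13],[26,11],[38,0]]
[[11,13],[20,0],[25,13],[26,11],[38,0],[48,16],[50,0]]
[[11,13],[20,0],[25,13],[26,11],[31,13],[37,11],[38,0],[48,16],[50,0]]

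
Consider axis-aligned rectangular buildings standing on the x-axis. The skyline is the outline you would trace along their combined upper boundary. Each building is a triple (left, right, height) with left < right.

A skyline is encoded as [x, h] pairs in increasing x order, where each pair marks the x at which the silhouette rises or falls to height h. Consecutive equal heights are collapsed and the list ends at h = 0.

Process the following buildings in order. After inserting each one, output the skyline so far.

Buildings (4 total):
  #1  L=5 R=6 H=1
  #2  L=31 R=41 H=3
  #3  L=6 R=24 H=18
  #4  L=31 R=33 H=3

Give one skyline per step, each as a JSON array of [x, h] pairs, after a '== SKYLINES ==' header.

== SKYLINES ==
[[5,1],[6,0]]
[[5,1],[6,0],[31,3],[41,0]]
[[5,1],[6,18],[24,0],[31,3],[41,0]]
[[5,1],[6,18],[24,0],[31,3],[41,0]]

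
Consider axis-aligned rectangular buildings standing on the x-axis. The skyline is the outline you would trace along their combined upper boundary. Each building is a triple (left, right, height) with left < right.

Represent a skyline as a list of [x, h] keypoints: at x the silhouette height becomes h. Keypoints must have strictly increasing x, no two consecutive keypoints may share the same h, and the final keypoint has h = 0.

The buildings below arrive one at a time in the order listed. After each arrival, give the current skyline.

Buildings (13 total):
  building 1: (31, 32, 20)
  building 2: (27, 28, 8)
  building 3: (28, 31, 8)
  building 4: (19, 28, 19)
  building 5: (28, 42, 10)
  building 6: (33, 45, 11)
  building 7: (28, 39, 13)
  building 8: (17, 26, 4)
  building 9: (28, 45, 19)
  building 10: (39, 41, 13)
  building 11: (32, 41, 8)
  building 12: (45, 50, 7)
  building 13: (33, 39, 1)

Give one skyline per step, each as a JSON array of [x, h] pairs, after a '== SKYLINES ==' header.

== SKYLINES ==
[[31,20],[32,0]]
[[27,8],[28,0],[31,20],[32,0]]
[[27,8],[31,20],[32,0]]
[[19,19],[28,8],[31,20],[32,0]]
[[19,19],[28,10],[31,20],[32,10],[42,0]]
[[19,19],[28,10],[31,20],[32,10],[33,11],[45,0]]
[[19,19],[28,13],[31,20],[32,13],[39,11],[45,0]]
[[17,4],[19,19],[28,13],[31,20],[32,13],[39,11],[45,0]]
[[17,4],[19,19],[31,20],[32,19],[45,0]]
[[17,4],[19,19],[31,20],[32,19],[45,0]]
[[17,4],[19,19],[31,20],[32,19],[45,0]]
[[17,4],[19,19],[31,20],[32,19],[45,7],[50,0]]
[[17,4],[19,19],[31,20],[32,19],[45,7],[50,0]]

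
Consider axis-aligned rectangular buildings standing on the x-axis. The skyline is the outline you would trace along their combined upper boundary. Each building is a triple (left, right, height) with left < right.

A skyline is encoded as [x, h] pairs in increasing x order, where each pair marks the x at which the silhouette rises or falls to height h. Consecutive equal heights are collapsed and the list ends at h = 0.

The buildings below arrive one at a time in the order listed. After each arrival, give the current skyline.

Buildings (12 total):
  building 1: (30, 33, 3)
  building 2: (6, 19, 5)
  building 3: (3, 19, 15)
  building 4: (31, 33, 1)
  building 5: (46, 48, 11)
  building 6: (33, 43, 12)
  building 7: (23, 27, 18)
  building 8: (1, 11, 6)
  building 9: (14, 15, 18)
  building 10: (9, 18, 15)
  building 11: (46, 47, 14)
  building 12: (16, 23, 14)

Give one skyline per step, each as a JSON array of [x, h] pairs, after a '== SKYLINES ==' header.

== SKYLINES ==
[[30,3],[33,0]]
[[6,5],[19,0],[30,3],[33,0]]
[[3,15],[19,0],[30,3],[33,0]]
[[3,15],[19,0],[30,3],[33,0]]
[[3,15],[19,0],[30,3],[33,0],[46,11],[48,0]]
[[3,15],[19,0],[30,3],[33,12],[43,0],[46,11],[48,0]]
[[3,15],[19,0],[23,18],[27,0],[30,3],[33,12],[43,0],[46,11],[48,0]]
[[1,6],[3,15],[19,0],[23,18],[27,0],[30,3],[33,12],[43,0],[46,11],[48,0]]
[[1,6],[3,15],[14,18],[15,15],[19,0],[23,18],[27,0],[30,3],[33,12],[43,0],[46,11],[48,0]]
[[1,6],[3,15],[14,18],[15,15],[19,0],[23,18],[27,0],[30,3],[33,12],[43,0],[46,11],[48,0]]
[[1,6],[3,15],[14,18],[15,15],[19,0],[23,18],[27,0],[30,3],[33,12],[43,0],[46,14],[47,11],[48,0]]
[[1,6],[3,15],[14,18],[15,15],[19,14],[23,18],[27,0],[30,3],[33,12],[43,0],[46,14],[47,11],[48,0]]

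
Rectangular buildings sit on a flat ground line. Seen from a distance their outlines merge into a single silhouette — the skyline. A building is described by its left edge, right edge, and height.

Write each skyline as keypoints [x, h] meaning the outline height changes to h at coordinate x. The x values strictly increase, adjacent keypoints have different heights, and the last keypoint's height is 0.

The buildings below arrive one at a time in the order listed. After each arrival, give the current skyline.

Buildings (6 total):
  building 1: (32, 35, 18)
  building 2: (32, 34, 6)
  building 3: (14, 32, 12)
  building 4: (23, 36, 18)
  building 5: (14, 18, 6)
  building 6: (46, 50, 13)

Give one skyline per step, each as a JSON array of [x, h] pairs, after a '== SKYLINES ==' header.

== SKYLINES ==
[[32,18],[35,0]]
[[32,18],[35,0]]
[[14,12],[32,18],[35,0]]
[[14,12],[23,18],[36,0]]
[[14,12],[23,18],[36,0]]
[[14,12],[23,18],[36,0],[46,13],[50,0]]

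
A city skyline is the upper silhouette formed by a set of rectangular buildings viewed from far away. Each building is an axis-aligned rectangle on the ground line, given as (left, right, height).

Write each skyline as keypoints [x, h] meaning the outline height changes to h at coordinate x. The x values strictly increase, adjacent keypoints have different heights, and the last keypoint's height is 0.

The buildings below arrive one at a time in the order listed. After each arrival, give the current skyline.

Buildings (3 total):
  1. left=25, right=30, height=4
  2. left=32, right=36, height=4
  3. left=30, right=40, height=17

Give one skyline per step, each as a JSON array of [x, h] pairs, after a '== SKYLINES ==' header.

== SKYLINES ==
[[25,4],[30,0]]
[[25,4],[30,0],[32,4],[36,0]]
[[25,4],[30,17],[40,0]]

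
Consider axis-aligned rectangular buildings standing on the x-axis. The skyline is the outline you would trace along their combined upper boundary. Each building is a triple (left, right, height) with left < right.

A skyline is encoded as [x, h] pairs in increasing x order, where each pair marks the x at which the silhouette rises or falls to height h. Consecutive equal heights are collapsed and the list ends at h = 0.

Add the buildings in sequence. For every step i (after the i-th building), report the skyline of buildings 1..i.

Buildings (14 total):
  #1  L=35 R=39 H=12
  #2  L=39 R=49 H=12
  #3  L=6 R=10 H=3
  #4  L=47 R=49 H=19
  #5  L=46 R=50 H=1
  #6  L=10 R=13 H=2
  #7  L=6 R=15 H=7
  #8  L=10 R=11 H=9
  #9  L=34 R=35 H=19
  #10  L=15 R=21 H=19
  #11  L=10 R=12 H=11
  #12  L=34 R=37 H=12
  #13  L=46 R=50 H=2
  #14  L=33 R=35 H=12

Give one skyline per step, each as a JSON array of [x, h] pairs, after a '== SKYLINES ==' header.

== SKYLINES ==
[[35,12],[39,0]]
[[35,12],[49,0]]
[[6,3],[10,0],[35,12],[49,0]]
[[6,3],[10,0],[35,12],[47,19],[49,0]]
[[6,3],[10,0],[35,12],[47,19],[49,1],[50,0]]
[[6,3],[10,2],[13,0],[35,12],[47,19],[49,1],[50,0]]
[[6,7],[15,0],[35,12],[47,19],[49,1],[50,0]]
[[6,7],[10,9],[11,7],[15,0],[35,12],[47,19],[49,1],[50,0]]
[[6,7],[10,9],[11,7],[15,0],[34,19],[35,12],[47,19],[49,1],[50,0]]
[[6,7],[10,9],[11,7],[15,19],[21,0],[34,19],[35,12],[47,19],[49,1],[50,0]]
[[6,7],[10,11],[12,7],[15,19],[21,0],[34,19],[35,12],[47,19],[49,1],[50,0]]
[[6,7],[10,11],[12,7],[15,19],[21,0],[34,19],[35,12],[47,19],[49,1],[50,0]]
[[6,7],[10,11],[12,7],[15,19],[21,0],[34,19],[35,12],[47,19],[49,2],[50,0]]
[[6,7],[10,11],[12,7],[15,19],[21,0],[33,12],[34,19],[35,12],[47,19],[49,2],[50,0]]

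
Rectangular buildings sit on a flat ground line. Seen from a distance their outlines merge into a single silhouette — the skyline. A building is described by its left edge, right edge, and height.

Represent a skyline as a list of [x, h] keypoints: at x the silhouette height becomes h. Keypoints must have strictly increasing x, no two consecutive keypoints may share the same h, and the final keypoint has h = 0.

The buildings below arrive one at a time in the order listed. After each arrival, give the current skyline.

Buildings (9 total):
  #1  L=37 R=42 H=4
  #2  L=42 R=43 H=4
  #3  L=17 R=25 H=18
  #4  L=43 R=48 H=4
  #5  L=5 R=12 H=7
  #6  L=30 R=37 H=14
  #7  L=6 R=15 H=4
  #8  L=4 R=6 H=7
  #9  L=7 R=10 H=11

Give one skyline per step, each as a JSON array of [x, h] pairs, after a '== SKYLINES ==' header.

== SKYLINES ==
[[37,4],[42,0]]
[[37,4],[43,0]]
[[17,18],[25,0],[37,4],[43,0]]
[[17,18],[25,0],[37,4],[48,0]]
[[5,7],[12,0],[17,18],[25,0],[37,4],[48,0]]
[[5,7],[12,0],[17,18],[25,0],[30,14],[37,4],[48,0]]
[[5,7],[12,4],[15,0],[17,18],[25,0],[30,14],[37,4],[48,0]]
[[4,7],[12,4],[15,0],[17,18],[25,0],[30,14],[37,4],[48,0]]
[[4,7],[7,11],[10,7],[12,4],[15,0],[17,18],[25,0],[30,14],[37,4],[48,0]]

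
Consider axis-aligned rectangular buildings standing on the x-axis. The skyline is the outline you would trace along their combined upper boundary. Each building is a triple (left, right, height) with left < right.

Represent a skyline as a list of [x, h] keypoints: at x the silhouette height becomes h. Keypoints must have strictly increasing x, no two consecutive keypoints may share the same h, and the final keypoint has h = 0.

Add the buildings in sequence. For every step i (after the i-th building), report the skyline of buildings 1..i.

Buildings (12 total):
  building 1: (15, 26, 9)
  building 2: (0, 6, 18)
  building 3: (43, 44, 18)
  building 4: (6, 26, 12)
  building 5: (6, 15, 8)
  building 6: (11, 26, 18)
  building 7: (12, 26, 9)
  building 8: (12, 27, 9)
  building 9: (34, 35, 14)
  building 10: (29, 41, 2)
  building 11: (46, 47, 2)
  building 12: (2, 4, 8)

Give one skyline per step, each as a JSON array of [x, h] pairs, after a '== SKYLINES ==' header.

== SKYLINES ==
[[15,9],[26,0]]
[[0,18],[6,0],[15,9],[26,0]]
[[0,18],[6,0],[15,9],[26,0],[43,18],[44,0]]
[[0,18],[6,12],[26,0],[43,18],[44,0]]
[[0,18],[6,12],[26,0],[43,18],[44,0]]
[[0,18],[6,12],[11,18],[26,0],[43,18],[44,0]]
[[0,18],[6,12],[11,18],[26,0],[43,18],[44,0]]
[[0,18],[6,12],[11,18],[26,9],[27,0],[43,18],[44,0]]
[[0,18],[6,12],[11,18],[26,9],[27,0],[34,14],[35,0],[43,18],[44,0]]
[[0,18],[6,12],[11,18],[26,9],[27,0],[29,2],[34,14],[35,2],[41,0],[43,18],[44,0]]
[[0,18],[6,12],[11,18],[26,9],[27,0],[29,2],[34,14],[35,2],[41,0],[43,18],[44,0],[46,2],[47,0]]
[[0,18],[6,12],[11,18],[26,9],[27,0],[29,2],[34,14],[35,2],[41,0],[43,18],[44,0],[46,2],[47,0]]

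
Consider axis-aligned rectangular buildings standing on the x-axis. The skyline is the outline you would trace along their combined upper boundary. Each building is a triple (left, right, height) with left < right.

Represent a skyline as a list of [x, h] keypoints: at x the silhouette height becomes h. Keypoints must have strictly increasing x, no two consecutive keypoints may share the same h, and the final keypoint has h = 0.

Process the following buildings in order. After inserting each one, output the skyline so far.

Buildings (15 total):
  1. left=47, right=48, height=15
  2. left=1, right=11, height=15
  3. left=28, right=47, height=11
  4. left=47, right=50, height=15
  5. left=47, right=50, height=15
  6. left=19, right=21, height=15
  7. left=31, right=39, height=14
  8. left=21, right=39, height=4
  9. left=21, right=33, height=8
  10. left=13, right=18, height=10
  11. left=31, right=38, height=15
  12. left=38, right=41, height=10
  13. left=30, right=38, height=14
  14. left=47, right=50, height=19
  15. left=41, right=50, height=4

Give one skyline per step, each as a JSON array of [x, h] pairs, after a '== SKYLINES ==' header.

== SKYLINES ==
[[47,15],[48,0]]
[[1,15],[11,0],[47,15],[48,0]]
[[1,15],[11,0],[28,11],[47,15],[48,0]]
[[1,15],[11,0],[28,11],[47,15],[50,0]]
[[1,15],[11,0],[28,11],[47,15],[50,0]]
[[1,15],[11,0],[19,15],[21,0],[28,11],[47,15],[50,0]]
[[1,15],[11,0],[19,15],[21,0],[28,11],[31,14],[39,11],[47,15],[50,0]]
[[1,15],[11,0],[19,15],[21,4],[28,11],[31,14],[39,11],[47,15],[50,0]]
[[1,15],[11,0],[19,15],[21,8],[28,11],[31,14],[39,11],[47,15],[50,0]]
[[1,15],[11,0],[13,10],[18,0],[19,15],[21,8],[28,11],[31,14],[39,11],[47,15],[50,0]]
[[1,15],[11,0],[13,10],[18,0],[19,15],[21,8],[28,11],[31,15],[38,14],[39,11],[47,15],[50,0]]
[[1,15],[11,0],[13,10],[18,0],[19,15],[21,8],[28,11],[31,15],[38,14],[39,11],[47,15],[50,0]]
[[1,15],[11,0],[13,10],[18,0],[19,15],[21,8],[28,11],[30,14],[31,15],[38,14],[39,11],[47,15],[50,0]]
[[1,15],[11,0],[13,10],[18,0],[19,15],[21,8],[28,11],[30,14],[31,15],[38,14],[39,11],[47,19],[50,0]]
[[1,15],[11,0],[13,10],[18,0],[19,15],[21,8],[28,11],[30,14],[31,15],[38,14],[39,11],[47,19],[50,0]]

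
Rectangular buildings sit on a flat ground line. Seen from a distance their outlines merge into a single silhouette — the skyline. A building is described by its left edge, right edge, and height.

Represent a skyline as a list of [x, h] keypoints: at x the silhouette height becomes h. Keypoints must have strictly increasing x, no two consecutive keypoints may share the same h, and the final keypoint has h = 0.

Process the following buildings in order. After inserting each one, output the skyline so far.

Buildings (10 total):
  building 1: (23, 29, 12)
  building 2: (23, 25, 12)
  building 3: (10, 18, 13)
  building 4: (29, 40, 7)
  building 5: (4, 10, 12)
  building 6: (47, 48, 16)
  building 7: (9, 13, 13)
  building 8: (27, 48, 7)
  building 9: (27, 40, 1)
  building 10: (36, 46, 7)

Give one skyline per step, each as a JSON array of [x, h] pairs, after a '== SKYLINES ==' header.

== SKYLINES ==
[[23,12],[29,0]]
[[23,12],[29,0]]
[[10,13],[18,0],[23,12],[29,0]]
[[10,13],[18,0],[23,12],[29,7],[40,0]]
[[4,12],[10,13],[18,0],[23,12],[29,7],[40,0]]
[[4,12],[10,13],[18,0],[23,12],[29,7],[40,0],[47,16],[48,0]]
[[4,12],[9,13],[18,0],[23,12],[29,7],[40,0],[47,16],[48,0]]
[[4,12],[9,13],[18,0],[23,12],[29,7],[47,16],[48,0]]
[[4,12],[9,13],[18,0],[23,12],[29,7],[47,16],[48,0]]
[[4,12],[9,13],[18,0],[23,12],[29,7],[47,16],[48,0]]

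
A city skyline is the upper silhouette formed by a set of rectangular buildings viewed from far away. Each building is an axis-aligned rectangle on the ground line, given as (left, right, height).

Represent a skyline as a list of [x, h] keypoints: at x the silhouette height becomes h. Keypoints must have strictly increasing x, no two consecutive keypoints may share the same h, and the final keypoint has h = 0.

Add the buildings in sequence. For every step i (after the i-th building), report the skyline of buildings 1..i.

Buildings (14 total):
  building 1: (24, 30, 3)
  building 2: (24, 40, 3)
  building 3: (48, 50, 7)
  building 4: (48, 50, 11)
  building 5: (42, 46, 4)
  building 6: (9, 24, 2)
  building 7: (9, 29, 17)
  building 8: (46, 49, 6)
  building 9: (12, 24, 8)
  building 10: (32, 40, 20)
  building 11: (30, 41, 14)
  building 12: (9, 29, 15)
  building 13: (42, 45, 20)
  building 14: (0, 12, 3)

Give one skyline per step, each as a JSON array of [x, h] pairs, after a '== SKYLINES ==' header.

== SKYLINES ==
[[24,3],[30,0]]
[[24,3],[40,0]]
[[24,3],[40,0],[48,7],[50,0]]
[[24,3],[40,0],[48,11],[50,0]]
[[24,3],[40,0],[42,4],[46,0],[48,11],[50,0]]
[[9,2],[24,3],[40,0],[42,4],[46,0],[48,11],[50,0]]
[[9,17],[29,3],[40,0],[42,4],[46,0],[48,11],[50,0]]
[[9,17],[29,3],[40,0],[42,4],[46,6],[48,11],[50,0]]
[[9,17],[29,3],[40,0],[42,4],[46,6],[48,11],[50,0]]
[[9,17],[29,3],[32,20],[40,0],[42,4],[46,6],[48,11],[50,0]]
[[9,17],[29,3],[30,14],[32,20],[40,14],[41,0],[42,4],[46,6],[48,11],[50,0]]
[[9,17],[29,3],[30,14],[32,20],[40,14],[41,0],[42,4],[46,6],[48,11],[50,0]]
[[9,17],[29,3],[30,14],[32,20],[40,14],[41,0],[42,20],[45,4],[46,6],[48,11],[50,0]]
[[0,3],[9,17],[29,3],[30,14],[32,20],[40,14],[41,0],[42,20],[45,4],[46,6],[48,11],[50,0]]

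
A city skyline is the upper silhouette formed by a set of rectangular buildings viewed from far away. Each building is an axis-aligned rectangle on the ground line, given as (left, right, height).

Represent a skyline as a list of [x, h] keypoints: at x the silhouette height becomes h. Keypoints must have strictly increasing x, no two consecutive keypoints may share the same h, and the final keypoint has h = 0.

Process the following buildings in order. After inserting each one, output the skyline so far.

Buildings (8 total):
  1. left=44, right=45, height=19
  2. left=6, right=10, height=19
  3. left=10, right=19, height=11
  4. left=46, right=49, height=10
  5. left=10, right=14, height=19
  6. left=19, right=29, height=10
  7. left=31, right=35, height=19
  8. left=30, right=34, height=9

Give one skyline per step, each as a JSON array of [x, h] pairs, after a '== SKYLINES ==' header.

== SKYLINES ==
[[44,19],[45,0]]
[[6,19],[10,0],[44,19],[45,0]]
[[6,19],[10,11],[19,0],[44,19],[45,0]]
[[6,19],[10,11],[19,0],[44,19],[45,0],[46,10],[49,0]]
[[6,19],[14,11],[19,0],[44,19],[45,0],[46,10],[49,0]]
[[6,19],[14,11],[19,10],[29,0],[44,19],[45,0],[46,10],[49,0]]
[[6,19],[14,11],[19,10],[29,0],[31,19],[35,0],[44,19],[45,0],[46,10],[49,0]]
[[6,19],[14,11],[19,10],[29,0],[30,9],[31,19],[35,0],[44,19],[45,0],[46,10],[49,0]]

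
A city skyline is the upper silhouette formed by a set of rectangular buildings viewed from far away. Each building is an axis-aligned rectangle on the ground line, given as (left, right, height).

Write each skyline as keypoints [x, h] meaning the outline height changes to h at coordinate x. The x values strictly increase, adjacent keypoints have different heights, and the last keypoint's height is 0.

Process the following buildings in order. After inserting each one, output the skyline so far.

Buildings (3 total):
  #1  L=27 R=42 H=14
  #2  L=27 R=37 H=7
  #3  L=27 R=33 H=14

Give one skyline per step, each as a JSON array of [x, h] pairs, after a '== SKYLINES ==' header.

== SKYLINES ==
[[27,14],[42,0]]
[[27,14],[42,0]]
[[27,14],[42,0]]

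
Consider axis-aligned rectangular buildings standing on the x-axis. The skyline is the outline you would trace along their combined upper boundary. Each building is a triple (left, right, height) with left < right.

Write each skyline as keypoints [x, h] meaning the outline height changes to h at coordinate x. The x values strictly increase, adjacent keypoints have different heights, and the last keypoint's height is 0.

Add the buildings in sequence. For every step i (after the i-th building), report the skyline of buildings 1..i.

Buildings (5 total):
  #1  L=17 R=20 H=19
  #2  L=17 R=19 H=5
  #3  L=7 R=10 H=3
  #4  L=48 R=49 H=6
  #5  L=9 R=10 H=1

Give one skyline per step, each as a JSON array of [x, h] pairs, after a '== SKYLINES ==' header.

== SKYLINES ==
[[17,19],[20,0]]
[[17,19],[20,0]]
[[7,3],[10,0],[17,19],[20,0]]
[[7,3],[10,0],[17,19],[20,0],[48,6],[49,0]]
[[7,3],[10,0],[17,19],[20,0],[48,6],[49,0]]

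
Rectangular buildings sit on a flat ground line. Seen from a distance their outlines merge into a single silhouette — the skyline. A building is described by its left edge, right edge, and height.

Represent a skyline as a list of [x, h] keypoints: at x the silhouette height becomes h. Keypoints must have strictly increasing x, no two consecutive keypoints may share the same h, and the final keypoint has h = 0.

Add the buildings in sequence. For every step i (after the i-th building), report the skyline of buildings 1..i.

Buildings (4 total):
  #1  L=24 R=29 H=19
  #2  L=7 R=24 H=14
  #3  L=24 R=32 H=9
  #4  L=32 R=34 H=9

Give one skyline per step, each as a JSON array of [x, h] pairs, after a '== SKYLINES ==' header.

== SKYLINES ==
[[24,19],[29,0]]
[[7,14],[24,19],[29,0]]
[[7,14],[24,19],[29,9],[32,0]]
[[7,14],[24,19],[29,9],[34,0]]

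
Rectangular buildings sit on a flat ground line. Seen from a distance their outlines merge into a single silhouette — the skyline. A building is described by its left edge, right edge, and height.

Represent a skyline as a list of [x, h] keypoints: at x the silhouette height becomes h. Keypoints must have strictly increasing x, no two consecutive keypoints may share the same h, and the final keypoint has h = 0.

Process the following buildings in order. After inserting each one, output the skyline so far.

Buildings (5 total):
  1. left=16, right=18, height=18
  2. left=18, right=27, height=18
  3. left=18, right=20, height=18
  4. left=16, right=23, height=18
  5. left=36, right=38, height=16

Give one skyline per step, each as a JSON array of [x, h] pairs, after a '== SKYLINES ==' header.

== SKYLINES ==
[[16,18],[18,0]]
[[16,18],[27,0]]
[[16,18],[27,0]]
[[16,18],[27,0]]
[[16,18],[27,0],[36,16],[38,0]]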